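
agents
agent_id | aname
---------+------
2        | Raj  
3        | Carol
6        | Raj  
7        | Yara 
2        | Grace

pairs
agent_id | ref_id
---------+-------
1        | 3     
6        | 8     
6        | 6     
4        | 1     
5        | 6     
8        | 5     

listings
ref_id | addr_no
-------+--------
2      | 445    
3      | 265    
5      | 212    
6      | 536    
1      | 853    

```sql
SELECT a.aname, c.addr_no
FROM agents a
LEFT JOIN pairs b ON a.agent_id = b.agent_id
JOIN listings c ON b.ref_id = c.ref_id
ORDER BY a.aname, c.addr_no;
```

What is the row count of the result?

1

Joins associate left-to-right: agents LEFT JOIN pairs on agent_id gives 6 intermediate row(s).
Then INNER JOIN `listings c` on ref_id: keep only rows whose b.ref_id appears in c.
Result: 1 row(s).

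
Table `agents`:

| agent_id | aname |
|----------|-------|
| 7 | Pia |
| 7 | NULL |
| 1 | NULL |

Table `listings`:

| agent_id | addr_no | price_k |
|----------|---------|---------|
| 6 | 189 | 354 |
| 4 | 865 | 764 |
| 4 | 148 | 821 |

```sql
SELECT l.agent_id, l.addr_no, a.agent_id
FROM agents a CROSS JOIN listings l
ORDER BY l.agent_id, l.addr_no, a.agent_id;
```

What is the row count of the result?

CROSS JOIN pairs every row of `agents` with every row of `listings`: 3 × 3 = 9 rows.

9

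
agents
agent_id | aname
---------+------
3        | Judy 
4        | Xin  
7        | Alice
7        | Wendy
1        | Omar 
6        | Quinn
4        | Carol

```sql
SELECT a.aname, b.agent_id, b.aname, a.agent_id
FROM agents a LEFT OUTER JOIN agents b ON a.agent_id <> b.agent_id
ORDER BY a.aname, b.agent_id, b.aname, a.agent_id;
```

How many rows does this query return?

38

LEFT JOIN keeps every row from `agents a`; unmatched rows get NULL for `agents b`'s columns.
Matching on a.agent_id <> b.agent_id.
Matched pairs: 38; unmatched a rows kept: 0.
Total: 38 rows.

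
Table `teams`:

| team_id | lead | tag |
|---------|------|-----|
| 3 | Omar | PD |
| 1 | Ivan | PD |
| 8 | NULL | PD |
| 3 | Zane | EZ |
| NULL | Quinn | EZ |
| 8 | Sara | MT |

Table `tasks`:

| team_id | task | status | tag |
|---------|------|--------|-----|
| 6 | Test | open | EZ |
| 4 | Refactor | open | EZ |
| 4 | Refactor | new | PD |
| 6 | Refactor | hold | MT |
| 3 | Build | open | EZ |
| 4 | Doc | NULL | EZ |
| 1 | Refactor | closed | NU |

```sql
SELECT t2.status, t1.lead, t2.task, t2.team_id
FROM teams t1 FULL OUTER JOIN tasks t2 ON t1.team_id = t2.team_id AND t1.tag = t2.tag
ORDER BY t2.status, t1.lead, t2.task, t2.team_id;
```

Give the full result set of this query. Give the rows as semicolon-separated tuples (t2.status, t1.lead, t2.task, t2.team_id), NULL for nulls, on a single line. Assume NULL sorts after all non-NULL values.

(closed, NULL, Refactor, 1); (hold, NULL, Refactor, 6); (new, NULL, Refactor, 4); (open, Zane, Build, 3); (open, NULL, Refactor, 4); (open, NULL, Test, 6); (NULL, Ivan, NULL, NULL); (NULL, Omar, NULL, NULL); (NULL, Quinn, NULL, NULL); (NULL, Sara, NULL, NULL); (NULL, NULL, Doc, 4); (NULL, NULL, NULL, NULL)

FULL OUTER JOIN keeps every row from both sides; unmatched rows get NULL for the other side's columns.
Matching on t1.team_id = t2.team_id AND t1.tag = t2.tag. A NULL in a compared column never satisfies the condition.
- t1 (team_id=3, tag=PD) has no partner → padded with NULL.
- t1 (team_id=1, tag=PD) has no partner → padded with NULL.
- t1 (team_id=8, tag=PD) has no partner → padded with NULL.
- t1 (team_id=3, tag=EZ) pairs with 1 row(s) of t2.
- t1 (team_id=NULL, tag=EZ) has no partner → padded with NULL.
- t1 (team_id=8, tag=MT) has no partner → padded with NULL.
- plus 6 unmatched t2 row(s), each kept with NULL t1 columns.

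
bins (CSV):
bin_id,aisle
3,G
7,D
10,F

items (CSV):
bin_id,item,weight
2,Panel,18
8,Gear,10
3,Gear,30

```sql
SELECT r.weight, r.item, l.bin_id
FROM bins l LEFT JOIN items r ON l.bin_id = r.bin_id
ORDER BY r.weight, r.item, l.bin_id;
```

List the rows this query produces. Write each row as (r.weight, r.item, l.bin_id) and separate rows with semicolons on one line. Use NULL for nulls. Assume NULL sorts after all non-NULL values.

(30, Gear, 3); (NULL, NULL, 7); (NULL, NULL, 10)

LEFT JOIN keeps every row from `bins`; unmatched rows get NULL for `items`'s columns.
Matching on l.bin_id = r.bin_id.
- l row (bin_id=3): matches 1 r row(s) → 1 output row(s).
- l row (bin_id=7): no match → kept, r columns NULL.
- l row (bin_id=10): no match → kept, r columns NULL.
After projecting and ordering:
r.weight | r.item | l.bin_id
30 | Gear | 3
NULL | NULL | 7
NULL | NULL | 10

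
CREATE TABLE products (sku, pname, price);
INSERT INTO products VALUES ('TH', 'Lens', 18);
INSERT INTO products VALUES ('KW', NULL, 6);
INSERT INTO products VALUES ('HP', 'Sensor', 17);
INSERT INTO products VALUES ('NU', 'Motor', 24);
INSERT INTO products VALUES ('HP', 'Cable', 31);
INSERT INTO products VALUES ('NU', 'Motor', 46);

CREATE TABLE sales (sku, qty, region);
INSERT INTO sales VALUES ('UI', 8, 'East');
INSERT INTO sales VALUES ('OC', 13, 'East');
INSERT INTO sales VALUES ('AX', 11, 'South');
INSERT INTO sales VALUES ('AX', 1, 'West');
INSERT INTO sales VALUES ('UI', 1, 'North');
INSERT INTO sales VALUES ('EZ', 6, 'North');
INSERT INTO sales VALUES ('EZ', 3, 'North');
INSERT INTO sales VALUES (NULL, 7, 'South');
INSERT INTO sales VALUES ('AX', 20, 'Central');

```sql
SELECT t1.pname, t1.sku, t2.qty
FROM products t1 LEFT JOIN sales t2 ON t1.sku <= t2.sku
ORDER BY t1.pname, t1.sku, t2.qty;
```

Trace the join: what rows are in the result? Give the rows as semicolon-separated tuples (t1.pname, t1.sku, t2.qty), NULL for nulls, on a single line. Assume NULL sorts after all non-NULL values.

LEFT JOIN keeps every row from `products`; unmatched rows get NULL for `sales`'s columns.
Matching on t1.sku <= t2.sku. A NULL in a compared column never satisfies the condition.
- t1 row (sku=TH): matches 2 t2 row(s) → 2 output row(s).
- t1 row (sku=KW): matches 3 t2 row(s) → 3 output row(s).
- t1 row (sku=HP): matches 3 t2 row(s) → 3 output row(s).
- t1 row (sku=NU): matches 3 t2 row(s) → 3 output row(s).
- t1 row (sku=HP): matches 3 t2 row(s) → 3 output row(s).
- t1 row (sku=NU): matches 3 t2 row(s) → 3 output row(s).

(Cable, HP, 1); (Cable, HP, 8); (Cable, HP, 13); (Lens, TH, 1); (Lens, TH, 8); (Motor, NU, 1); (Motor, NU, 1); (Motor, NU, 8); (Motor, NU, 8); (Motor, NU, 13); (Motor, NU, 13); (Sensor, HP, 1); (Sensor, HP, 8); (Sensor, HP, 13); (NULL, KW, 1); (NULL, KW, 8); (NULL, KW, 13)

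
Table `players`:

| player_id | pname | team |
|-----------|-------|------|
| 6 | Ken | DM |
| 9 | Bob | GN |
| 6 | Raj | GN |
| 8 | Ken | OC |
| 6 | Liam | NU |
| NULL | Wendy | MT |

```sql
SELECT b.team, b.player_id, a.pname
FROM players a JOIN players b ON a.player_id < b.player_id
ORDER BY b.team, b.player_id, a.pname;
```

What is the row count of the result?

7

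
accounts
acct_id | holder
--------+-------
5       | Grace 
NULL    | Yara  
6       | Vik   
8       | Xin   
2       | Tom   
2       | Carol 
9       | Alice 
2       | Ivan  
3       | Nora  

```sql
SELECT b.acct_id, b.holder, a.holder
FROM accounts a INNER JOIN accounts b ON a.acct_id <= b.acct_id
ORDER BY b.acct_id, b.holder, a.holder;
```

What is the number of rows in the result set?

INNER JOIN keeps only pairs where the ON condition holds.
Matching on a.acct_id <= b.acct_id. A NULL in a compared column never satisfies the condition.
- a row (acct_id=5): matches 4 b row(s) → 4 output row(s).
- a row (acct_id=NULL): no match → dropped.
- a row (acct_id=6): matches 3 b row(s) → 3 output row(s).
- a row (acct_id=8): matches 2 b row(s) → 2 output row(s).
- a row (acct_id=2): matches 8 b row(s) → 8 output row(s).
- a row (acct_id=2): matches 8 b row(s) → 8 output row(s).
- a row (acct_id=9): matches 1 b row(s) → 1 output row(s).
- a row (acct_id=2): matches 8 b row(s) → 8 output row(s).
- a row (acct_id=3): matches 5 b row(s) → 5 output row(s).
Total: 39 rows.

39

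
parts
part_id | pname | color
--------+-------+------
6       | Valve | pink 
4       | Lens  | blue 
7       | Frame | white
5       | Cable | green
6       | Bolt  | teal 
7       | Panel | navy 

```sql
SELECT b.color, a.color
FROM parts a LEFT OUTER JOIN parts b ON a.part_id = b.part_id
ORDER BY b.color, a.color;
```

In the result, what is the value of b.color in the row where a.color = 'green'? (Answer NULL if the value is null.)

green

LEFT JOIN keeps every row from `parts a`; unmatched rows get NULL for `parts b`'s columns.
Matching on a.part_id = b.part_id.
- a row (part_id=6): matches 2 b row(s) → 2 output row(s).
- a row (part_id=4): matches 1 b row(s) → 1 output row(s).
- a row (part_id=7): matches 2 b row(s) → 2 output row(s).
- a row (part_id=5): matches 1 b row(s) → 1 output row(s).
- a row (part_id=6): matches 2 b row(s) → 2 output row(s).
- a row (part_id=7): matches 2 b row(s) → 2 output row(s).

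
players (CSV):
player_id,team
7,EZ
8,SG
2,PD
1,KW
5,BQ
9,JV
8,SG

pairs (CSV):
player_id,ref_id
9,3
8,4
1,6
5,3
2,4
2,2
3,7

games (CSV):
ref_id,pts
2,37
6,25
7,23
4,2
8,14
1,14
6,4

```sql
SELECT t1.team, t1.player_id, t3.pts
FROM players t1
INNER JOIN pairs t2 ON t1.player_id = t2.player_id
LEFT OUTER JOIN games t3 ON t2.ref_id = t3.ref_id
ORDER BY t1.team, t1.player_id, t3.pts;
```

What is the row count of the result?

8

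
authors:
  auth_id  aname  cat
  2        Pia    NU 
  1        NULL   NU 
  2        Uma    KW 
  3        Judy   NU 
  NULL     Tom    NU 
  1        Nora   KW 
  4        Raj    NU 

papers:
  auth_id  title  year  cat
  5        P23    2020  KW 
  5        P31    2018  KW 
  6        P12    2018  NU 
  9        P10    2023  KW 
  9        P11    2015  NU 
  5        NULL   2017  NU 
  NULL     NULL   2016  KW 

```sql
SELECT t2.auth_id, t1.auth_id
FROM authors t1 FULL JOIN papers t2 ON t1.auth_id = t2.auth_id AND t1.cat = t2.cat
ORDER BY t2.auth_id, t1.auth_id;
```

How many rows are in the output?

14

FULL OUTER JOIN keeps every row from both sides; unmatched rows get NULL for the other side's columns.
Matching on t1.auth_id = t2.auth_id AND t1.cat = t2.cat. A NULL in a compared column never satisfies the condition.
Matched pairs: 0; unmatched t1 rows kept: 7; unmatched t2 rows kept: 7.
Total: 0 matched + 14 padded = 14 rows.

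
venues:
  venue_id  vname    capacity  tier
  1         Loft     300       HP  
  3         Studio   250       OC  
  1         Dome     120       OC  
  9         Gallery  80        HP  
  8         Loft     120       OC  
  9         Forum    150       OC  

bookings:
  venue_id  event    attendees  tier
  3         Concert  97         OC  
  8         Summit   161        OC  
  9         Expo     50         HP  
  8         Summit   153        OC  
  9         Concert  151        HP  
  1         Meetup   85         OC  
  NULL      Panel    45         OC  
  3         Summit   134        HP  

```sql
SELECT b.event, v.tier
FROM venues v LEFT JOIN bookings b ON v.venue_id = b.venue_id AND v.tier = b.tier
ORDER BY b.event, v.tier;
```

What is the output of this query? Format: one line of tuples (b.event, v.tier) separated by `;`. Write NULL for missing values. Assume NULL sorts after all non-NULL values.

LEFT JOIN keeps every row from `venues`; unmatched rows get NULL for `bookings`'s columns.
Matching on v.venue_id = b.venue_id AND v.tier = b.tier. A NULL in a compared column never satisfies the condition.
Matched pairs: 6; unmatched v rows kept: 2.

(Concert, HP); (Concert, OC); (Expo, HP); (Meetup, OC); (Summit, OC); (Summit, OC); (NULL, HP); (NULL, OC)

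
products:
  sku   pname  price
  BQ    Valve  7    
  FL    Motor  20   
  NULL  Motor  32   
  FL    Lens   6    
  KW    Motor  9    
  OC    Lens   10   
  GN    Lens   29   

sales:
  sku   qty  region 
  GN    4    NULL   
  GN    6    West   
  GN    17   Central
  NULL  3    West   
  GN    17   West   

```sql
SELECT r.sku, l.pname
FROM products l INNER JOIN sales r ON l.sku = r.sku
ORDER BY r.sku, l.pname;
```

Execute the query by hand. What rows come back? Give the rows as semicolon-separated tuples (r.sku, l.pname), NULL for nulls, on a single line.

(GN, Lens); (GN, Lens); (GN, Lens); (GN, Lens)

INNER JOIN keeps only pairs where the ON condition holds.
Matching on l.sku = r.sku. A NULL in a compared column never satisfies the condition.
- l[0] sku=BQ → no match; dropped.
- l[1] sku=FL → no match; dropped.
- l[2] sku=NULL → no match; dropped.
- l[3] sku=FL → no match; dropped.
- l[4] sku=KW → no match; dropped.
- l[5] sku=OC → no match; dropped.
- l[6] sku=GN → 4 match(es) in r → 4 row(s).
After projecting and ordering:
r.sku | l.pname
GN | Lens
GN | Lens
GN | Lens
GN | Lens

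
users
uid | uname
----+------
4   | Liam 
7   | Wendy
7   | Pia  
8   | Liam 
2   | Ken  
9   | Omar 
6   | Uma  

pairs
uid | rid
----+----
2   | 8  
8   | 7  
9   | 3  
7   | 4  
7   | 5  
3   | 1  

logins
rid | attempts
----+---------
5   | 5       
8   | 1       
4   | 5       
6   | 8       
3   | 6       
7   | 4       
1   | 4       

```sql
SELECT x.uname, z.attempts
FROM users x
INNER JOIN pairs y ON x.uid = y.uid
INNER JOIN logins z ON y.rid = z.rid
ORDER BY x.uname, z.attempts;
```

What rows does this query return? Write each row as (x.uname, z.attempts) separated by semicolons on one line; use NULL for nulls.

(Ken, 1); (Liam, 4); (Omar, 6); (Pia, 5); (Pia, 5); (Wendy, 5); (Wendy, 5)

Evaluate left to right. First `users x INNER JOIN pairs y` on uid: 7 row(s).
Then INNER JOIN `logins z` on rid: keep only rows whose y.rid appears in z.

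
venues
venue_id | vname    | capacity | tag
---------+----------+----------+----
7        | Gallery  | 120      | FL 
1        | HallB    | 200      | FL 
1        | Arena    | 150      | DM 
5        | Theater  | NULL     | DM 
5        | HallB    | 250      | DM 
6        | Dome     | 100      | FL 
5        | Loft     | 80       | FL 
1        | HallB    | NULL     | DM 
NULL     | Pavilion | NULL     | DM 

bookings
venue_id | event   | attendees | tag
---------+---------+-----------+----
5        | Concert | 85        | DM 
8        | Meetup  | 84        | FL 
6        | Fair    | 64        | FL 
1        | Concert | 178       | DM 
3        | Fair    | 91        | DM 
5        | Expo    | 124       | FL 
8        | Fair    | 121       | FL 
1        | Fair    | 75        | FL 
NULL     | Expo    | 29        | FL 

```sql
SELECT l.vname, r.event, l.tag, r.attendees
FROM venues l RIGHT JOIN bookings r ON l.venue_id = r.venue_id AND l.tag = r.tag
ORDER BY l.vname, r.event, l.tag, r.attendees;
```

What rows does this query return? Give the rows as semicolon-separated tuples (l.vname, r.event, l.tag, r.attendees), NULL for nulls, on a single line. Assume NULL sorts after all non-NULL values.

(Arena, Concert, DM, 178); (Dome, Fair, FL, 64); (HallB, Concert, DM, 85); (HallB, Concert, DM, 178); (HallB, Fair, FL, 75); (Loft, Expo, FL, 124); (Theater, Concert, DM, 85); (NULL, Expo, NULL, 29); (NULL, Fair, NULL, 91); (NULL, Fair, NULL, 121); (NULL, Meetup, NULL, 84)

RIGHT JOIN keeps every row from `bookings`; unmatched rows get NULL for `venues`'s columns.
Matching on l.venue_id = r.venue_id AND l.tag = r.tag. A NULL in a compared column never satisfies the condition.
Matched pairs: 7; unmatched r rows kept: 4.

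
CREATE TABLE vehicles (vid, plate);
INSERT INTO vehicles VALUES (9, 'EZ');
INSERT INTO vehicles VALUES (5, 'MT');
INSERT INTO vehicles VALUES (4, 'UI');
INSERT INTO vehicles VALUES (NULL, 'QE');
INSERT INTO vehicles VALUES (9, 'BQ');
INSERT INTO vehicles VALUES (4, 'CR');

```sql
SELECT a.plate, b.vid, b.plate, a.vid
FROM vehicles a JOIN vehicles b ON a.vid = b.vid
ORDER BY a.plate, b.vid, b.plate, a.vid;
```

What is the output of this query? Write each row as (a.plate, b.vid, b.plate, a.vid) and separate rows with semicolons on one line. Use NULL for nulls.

(BQ, 9, BQ, 9); (BQ, 9, EZ, 9); (CR, 4, CR, 4); (CR, 4, UI, 4); (EZ, 9, BQ, 9); (EZ, 9, EZ, 9); (MT, 5, MT, 5); (UI, 4, CR, 4); (UI, 4, UI, 4)

INNER JOIN keeps only pairs where the ON condition holds.
Matching on a.vid = b.vid. A NULL in a compared column never satisfies the condition.
- vid=9: 2 matching b row(s), so 2 row(s) emitted.
- vid=5: 1 matching b row(s), so 1 row(s) emitted.
- vid=4: 2 matching b row(s), so 2 row(s) emitted.
- vid=NULL: no matching b row, dropped.
- vid=9: 2 matching b row(s), so 2 row(s) emitted.
- vid=4: 2 matching b row(s), so 2 row(s) emitted.
After projecting and ordering:
a.plate | b.vid | b.plate | a.vid
BQ | 9 | BQ | 9
BQ | 9 | EZ | 9
CR | 4 | CR | 4
CR | 4 | UI | 4
EZ | 9 | BQ | 9
EZ | 9 | EZ | 9
MT | 5 | MT | 5
UI | 4 | CR | 4
UI | 4 | UI | 4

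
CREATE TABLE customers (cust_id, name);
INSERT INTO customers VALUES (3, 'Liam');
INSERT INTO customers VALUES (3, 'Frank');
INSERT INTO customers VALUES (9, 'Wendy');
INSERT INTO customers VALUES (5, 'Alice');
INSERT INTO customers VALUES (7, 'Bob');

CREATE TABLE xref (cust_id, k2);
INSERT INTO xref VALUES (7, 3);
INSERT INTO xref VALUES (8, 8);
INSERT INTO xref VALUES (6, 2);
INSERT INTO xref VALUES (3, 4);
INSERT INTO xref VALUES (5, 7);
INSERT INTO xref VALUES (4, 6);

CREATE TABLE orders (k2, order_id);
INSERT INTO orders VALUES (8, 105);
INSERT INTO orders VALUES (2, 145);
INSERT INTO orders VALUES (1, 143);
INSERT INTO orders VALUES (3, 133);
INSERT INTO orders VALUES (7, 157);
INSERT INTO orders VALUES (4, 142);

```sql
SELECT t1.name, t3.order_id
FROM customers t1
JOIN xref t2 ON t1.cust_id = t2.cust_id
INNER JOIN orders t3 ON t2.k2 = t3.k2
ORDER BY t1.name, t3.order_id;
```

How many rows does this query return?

4

Step 1 — t1 INNER JOIN t2 on cust_id → 4 row(s).
Then INNER JOIN `orders t3` on k2: keep only rows whose t2.k2 appears in t3.
Result: 4 row(s).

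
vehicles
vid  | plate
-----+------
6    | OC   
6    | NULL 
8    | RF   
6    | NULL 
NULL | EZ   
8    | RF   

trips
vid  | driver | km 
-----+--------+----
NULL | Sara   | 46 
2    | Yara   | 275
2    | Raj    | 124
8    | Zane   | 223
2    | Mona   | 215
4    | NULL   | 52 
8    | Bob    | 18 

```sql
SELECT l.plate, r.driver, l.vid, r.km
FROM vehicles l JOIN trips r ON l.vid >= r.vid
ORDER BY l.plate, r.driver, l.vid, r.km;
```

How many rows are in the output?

24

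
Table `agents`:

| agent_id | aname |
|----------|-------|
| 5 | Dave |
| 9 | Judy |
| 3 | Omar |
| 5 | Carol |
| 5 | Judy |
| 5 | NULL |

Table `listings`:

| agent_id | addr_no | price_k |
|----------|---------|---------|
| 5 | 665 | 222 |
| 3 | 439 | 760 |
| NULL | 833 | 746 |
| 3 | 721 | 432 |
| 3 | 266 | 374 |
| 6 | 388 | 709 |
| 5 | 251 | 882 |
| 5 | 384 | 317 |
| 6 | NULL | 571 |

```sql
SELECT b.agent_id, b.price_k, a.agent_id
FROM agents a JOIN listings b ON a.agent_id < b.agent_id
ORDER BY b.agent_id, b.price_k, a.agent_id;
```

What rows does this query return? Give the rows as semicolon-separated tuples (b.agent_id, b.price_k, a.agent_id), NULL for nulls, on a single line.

INNER JOIN keeps only pairs where the ON condition holds.
Matching on a.agent_id < b.agent_id. A NULL in a compared column never satisfies the condition.
Matched pairs: 13.

(5, 222, 3); (5, 317, 3); (5, 882, 3); (6, 571, 3); (6, 571, 5); (6, 571, 5); (6, 571, 5); (6, 571, 5); (6, 709, 3); (6, 709, 5); (6, 709, 5); (6, 709, 5); (6, 709, 5)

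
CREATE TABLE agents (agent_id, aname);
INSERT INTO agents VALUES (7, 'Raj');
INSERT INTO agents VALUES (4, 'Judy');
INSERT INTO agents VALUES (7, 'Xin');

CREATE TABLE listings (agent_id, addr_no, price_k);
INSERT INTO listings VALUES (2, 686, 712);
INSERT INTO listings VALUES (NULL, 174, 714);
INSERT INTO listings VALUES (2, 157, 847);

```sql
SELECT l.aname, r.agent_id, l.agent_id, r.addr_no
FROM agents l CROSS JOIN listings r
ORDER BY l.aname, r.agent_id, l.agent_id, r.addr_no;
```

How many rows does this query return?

9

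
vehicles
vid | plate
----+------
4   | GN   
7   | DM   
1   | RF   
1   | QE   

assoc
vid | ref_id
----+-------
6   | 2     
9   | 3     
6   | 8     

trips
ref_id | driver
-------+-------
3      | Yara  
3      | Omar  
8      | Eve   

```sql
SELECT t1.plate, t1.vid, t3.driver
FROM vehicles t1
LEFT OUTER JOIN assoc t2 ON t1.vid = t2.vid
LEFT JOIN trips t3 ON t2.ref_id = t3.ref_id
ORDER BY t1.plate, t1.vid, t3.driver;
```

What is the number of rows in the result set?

4

Joins associate left-to-right: vehicles LEFT JOIN assoc on vid gives 4 intermediate row(s).
Then LEFT JOIN `trips t3` on ref_id: each of those 4 rows is kept; rows whose t2.ref_id has no match in t3 get NULL for t3's columns.
Result: 4 row(s).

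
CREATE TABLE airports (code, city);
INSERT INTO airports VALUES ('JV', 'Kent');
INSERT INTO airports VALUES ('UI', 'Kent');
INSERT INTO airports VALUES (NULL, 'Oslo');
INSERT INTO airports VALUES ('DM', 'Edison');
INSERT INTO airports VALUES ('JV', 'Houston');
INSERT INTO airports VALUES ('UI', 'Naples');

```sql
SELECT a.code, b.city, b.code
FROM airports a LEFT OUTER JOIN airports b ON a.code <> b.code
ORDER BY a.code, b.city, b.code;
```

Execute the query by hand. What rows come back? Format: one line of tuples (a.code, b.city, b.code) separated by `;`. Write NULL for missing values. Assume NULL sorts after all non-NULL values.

(DM, Houston, JV); (DM, Kent, JV); (DM, Kent, UI); (DM, Naples, UI); (JV, Edison, DM); (JV, Edison, DM); (JV, Kent, UI); (JV, Kent, UI); (JV, Naples, UI); (JV, Naples, UI); (UI, Edison, DM); (UI, Edison, DM); (UI, Houston, JV); (UI, Houston, JV); (UI, Kent, JV); (UI, Kent, JV); (NULL, NULL, NULL)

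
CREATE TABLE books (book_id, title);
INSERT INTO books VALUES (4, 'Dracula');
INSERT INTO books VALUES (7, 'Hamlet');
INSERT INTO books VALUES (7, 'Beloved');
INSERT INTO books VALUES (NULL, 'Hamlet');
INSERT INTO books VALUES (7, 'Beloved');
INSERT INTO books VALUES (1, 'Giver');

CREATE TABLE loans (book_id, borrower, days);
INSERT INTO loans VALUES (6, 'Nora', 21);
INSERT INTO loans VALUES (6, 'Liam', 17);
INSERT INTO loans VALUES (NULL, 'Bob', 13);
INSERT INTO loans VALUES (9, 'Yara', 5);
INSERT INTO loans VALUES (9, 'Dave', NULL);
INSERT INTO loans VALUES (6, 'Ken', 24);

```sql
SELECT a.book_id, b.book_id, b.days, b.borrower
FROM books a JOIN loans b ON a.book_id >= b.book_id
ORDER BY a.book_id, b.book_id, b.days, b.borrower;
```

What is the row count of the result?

INNER JOIN keeps only pairs where the ON condition holds.
Matching on a.book_id >= b.book_id. A NULL in a compared column never satisfies the condition.
- a row (book_id=4): no match → dropped.
- a row (book_id=7): matches 3 b row(s) → 3 output row(s).
- a row (book_id=7): matches 3 b row(s) → 3 output row(s).
- a row (book_id=NULL): no match → dropped.
- a row (book_id=7): matches 3 b row(s) → 3 output row(s).
- a row (book_id=1): no match → dropped.
Total: 9 rows.

9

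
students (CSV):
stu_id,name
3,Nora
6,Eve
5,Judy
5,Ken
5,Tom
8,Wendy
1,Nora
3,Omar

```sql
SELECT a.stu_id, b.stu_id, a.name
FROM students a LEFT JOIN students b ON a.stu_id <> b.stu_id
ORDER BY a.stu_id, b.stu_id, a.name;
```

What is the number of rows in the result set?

48

LEFT JOIN keeps every row from `students a`; unmatched rows get NULL for `students b`'s columns.
Matching on a.stu_id <> b.stu_id.
Matched pairs: 48; unmatched a rows kept: 0.
Total: 48 rows.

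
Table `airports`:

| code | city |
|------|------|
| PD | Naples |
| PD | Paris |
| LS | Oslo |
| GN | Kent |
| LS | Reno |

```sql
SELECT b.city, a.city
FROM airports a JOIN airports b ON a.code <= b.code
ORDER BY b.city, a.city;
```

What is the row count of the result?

INNER JOIN keeps only pairs where the ON condition holds.
Matching on a.code <= b.code.
Matched pairs: 17.
Total: 17 rows.

17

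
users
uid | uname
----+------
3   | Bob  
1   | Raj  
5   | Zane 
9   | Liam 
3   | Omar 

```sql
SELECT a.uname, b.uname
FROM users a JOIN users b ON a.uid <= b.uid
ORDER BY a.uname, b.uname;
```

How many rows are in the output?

16

INNER JOIN keeps only pairs where the ON condition holds.
Matching on a.uid <= b.uid.
- a row (uid=3): matches 4 b row(s) → 4 output row(s).
- a row (uid=1): matches 5 b row(s) → 5 output row(s).
- a row (uid=5): matches 2 b row(s) → 2 output row(s).
- a row (uid=9): matches 1 b row(s) → 1 output row(s).
- a row (uid=3): matches 4 b row(s) → 4 output row(s).
Total: 16 rows.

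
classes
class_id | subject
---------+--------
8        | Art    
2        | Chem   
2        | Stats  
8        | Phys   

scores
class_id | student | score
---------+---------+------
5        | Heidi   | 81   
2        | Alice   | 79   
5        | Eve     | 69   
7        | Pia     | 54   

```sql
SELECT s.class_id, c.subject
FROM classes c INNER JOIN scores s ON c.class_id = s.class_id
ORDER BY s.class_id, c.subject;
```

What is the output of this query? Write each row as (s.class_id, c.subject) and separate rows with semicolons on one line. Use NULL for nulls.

INNER JOIN keeps only pairs where the ON condition holds.
Matching on c.class_id = s.class_id.
- c[0] class_id=8 → no match; dropped.
- c[1] class_id=2 → 1 match(es) in s → 1 row(s).
- c[2] class_id=2 → 1 match(es) in s → 1 row(s).
- c[3] class_id=8 → no match; dropped.
After projecting and ordering:
s.class_id | c.subject
2 | Chem
2 | Stats

(2, Chem); (2, Stats)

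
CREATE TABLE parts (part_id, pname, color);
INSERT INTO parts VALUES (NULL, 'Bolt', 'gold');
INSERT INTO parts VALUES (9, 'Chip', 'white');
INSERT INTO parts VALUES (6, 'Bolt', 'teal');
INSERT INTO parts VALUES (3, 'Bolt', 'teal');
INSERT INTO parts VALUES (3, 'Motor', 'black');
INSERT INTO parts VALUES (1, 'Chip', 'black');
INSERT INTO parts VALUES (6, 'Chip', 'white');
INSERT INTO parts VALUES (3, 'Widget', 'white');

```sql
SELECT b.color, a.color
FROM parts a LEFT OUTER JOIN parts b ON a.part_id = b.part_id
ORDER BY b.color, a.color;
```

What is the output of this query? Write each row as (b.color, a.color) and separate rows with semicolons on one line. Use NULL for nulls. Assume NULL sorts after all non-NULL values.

(black, black); (black, black); (black, teal); (black, white); (teal, black); (teal, teal); (teal, teal); (teal, white); (teal, white); (white, black); (white, teal); (white, teal); (white, white); (white, white); (white, white); (NULL, gold)

LEFT JOIN keeps every row from `parts a`; unmatched rows get NULL for `parts b`'s columns.
Matching on a.part_id = b.part_id. A NULL in a compared column never satisfies the condition.
- a row (part_id=NULL): no match → kept, b columns NULL.
- a row (part_id=9): matches 1 b row(s) → 1 output row(s).
- a row (part_id=6): matches 2 b row(s) → 2 output row(s).
- a row (part_id=3): matches 3 b row(s) → 3 output row(s).
- a row (part_id=3): matches 3 b row(s) → 3 output row(s).
- a row (part_id=1): matches 1 b row(s) → 1 output row(s).
- a row (part_id=6): matches 2 b row(s) → 2 output row(s).
- a row (part_id=3): matches 3 b row(s) → 3 output row(s).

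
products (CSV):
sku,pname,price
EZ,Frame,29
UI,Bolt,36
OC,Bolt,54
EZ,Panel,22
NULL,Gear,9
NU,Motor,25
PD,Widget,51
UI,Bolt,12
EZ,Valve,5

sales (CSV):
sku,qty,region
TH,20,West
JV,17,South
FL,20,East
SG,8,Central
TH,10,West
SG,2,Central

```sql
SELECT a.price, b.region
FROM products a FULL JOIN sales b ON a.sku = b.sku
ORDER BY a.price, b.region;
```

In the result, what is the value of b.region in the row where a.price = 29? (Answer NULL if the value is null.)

FULL OUTER JOIN keeps every row from both sides; unmatched rows get NULL for the other side's columns.
Matching on a.sku = b.sku. A NULL in a compared column never satisfies the condition.
- a row (sku=EZ): no match → kept, b columns NULL.
- a row (sku=UI): no match → kept, b columns NULL.
- a row (sku=OC): no match → kept, b columns NULL.
- a row (sku=EZ): no match → kept, b columns NULL.
- a row (sku=NULL): no match → kept, b columns NULL.
- a row (sku=NU): no match → kept, b columns NULL.
- a row (sku=PD): no match → kept, b columns NULL.
- a row (sku=UI): no match → kept, b columns NULL.
- a row (sku=EZ): no match → kept, b columns NULL.
- 6 b row(s) had no a match → kept, a columns NULL.

NULL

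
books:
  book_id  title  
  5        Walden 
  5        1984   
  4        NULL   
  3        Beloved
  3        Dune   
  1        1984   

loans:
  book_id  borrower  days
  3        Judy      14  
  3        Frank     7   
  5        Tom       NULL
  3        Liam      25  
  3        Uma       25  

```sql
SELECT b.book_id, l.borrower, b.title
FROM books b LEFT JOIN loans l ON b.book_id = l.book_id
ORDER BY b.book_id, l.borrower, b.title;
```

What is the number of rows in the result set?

12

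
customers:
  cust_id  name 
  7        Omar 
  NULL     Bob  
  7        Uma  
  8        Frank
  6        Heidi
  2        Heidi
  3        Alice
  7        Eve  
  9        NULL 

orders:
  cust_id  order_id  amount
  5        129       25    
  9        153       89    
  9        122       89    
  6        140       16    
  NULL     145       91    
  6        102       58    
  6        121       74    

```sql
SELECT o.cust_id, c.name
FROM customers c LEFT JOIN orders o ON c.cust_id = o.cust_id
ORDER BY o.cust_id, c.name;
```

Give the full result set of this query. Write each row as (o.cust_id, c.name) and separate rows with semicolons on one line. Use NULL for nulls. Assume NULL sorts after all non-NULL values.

(6, Heidi); (6, Heidi); (6, Heidi); (9, NULL); (9, NULL); (NULL, Alice); (NULL, Bob); (NULL, Eve); (NULL, Frank); (NULL, Heidi); (NULL, Omar); (NULL, Uma)

LEFT JOIN keeps every row from `customers`; unmatched rows get NULL for `orders`'s columns.
Matching on c.cust_id = o.cust_id. A NULL in a compared column never satisfies the condition.
- c[0] cust_id=7 → no match; kept with NULLs on the o side.
- c[1] cust_id=NULL → no match; kept with NULLs on the o side.
- c[2] cust_id=7 → no match; kept with NULLs on the o side.
- c[3] cust_id=8 → no match; kept with NULLs on the o side.
- c[4] cust_id=6 → 3 match(es) in o → 3 row(s).
- c[5] cust_id=2 → no match; kept with NULLs on the o side.
- c[6] cust_id=3 → no match; kept with NULLs on the o side.
- c[7] cust_id=7 → no match; kept with NULLs on the o side.
- c[8] cust_id=9 → 2 match(es) in o → 2 row(s).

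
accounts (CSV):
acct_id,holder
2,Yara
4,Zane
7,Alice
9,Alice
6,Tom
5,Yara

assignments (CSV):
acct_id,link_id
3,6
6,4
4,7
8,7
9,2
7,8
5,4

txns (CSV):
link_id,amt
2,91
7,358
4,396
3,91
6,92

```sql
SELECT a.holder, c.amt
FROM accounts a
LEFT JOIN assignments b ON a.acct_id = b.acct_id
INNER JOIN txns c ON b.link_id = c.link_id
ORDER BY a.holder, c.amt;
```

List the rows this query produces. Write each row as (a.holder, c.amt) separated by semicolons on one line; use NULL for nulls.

(Alice, 91); (Tom, 396); (Yara, 396); (Zane, 358)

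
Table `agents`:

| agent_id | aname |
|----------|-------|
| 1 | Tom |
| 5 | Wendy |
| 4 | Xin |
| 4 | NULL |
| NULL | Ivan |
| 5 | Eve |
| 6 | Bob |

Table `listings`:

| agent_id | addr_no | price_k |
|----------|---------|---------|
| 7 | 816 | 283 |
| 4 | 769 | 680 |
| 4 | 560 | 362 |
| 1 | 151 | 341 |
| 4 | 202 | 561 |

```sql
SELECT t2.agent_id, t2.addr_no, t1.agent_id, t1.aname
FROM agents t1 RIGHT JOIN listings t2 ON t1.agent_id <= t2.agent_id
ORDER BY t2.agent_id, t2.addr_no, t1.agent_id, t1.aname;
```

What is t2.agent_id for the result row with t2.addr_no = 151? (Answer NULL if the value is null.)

1

RIGHT JOIN keeps every row from `listings`; unmatched rows get NULL for `agents`'s columns.
Matching on t1.agent_id <= t2.agent_id. A NULL in a compared column never satisfies the condition.
Matched pairs: 16; unmatched t2 rows kept: 0.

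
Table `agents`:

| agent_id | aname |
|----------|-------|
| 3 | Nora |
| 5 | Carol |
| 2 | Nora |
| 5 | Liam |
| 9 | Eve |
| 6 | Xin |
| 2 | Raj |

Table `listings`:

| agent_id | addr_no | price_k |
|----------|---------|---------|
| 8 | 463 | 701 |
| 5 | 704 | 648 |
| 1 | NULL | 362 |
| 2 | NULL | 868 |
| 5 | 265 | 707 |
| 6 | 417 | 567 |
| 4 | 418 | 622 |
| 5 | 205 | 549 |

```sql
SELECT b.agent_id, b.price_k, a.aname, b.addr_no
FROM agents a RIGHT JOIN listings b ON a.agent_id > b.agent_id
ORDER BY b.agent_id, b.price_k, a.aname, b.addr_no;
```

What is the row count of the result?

RIGHT JOIN keeps every row from `listings`; unmatched rows get NULL for `agents`'s columns.
Matching on a.agent_id > b.agent_id.
Matched pairs: 24; unmatched b rows kept: 0.
Total: 24 rows.

24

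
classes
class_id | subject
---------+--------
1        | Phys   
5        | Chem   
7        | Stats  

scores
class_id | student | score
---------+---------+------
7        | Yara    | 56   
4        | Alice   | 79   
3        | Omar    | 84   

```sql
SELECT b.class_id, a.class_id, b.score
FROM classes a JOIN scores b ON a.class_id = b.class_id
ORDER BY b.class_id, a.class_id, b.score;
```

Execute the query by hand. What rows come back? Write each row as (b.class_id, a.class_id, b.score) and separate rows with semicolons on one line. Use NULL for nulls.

INNER JOIN keeps only pairs where the ON condition holds.
Matching on a.class_id = b.class_id.
- a[0] class_id=1 → no match; dropped.
- a[1] class_id=5 → no match; dropped.
- a[2] class_id=7 → 1 match(es) in b → 1 row(s).
After projecting and ordering:
b.class_id | a.class_id | b.score
7 | 7 | 56

(7, 7, 56)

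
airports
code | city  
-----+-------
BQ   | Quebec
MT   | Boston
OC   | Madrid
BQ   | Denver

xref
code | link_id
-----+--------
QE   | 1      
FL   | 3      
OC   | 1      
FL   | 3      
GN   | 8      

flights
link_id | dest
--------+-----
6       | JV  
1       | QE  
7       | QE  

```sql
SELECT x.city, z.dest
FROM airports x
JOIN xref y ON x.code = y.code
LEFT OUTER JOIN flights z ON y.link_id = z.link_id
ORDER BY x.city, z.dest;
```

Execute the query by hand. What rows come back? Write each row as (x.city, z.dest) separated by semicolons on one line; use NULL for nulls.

Evaluate left to right. First `airports x INNER JOIN xref y` on code: 1 row(s).
Then LEFT JOIN `flights z` on link_id: each of those 1 rows is kept; rows whose y.link_id has no match in z get NULL for z's columns.

(Madrid, QE)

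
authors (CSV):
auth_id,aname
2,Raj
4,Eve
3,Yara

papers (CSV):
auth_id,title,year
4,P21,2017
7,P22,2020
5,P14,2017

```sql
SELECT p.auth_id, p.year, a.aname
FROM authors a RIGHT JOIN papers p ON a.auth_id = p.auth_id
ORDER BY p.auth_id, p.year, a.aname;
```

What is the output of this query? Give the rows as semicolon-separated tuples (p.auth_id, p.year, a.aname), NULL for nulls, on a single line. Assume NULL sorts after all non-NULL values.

(4, 2017, Eve); (5, 2017, NULL); (7, 2020, NULL)

RIGHT JOIN keeps every row from `papers`; unmatched rows get NULL for `authors`'s columns.
Matching on a.auth_id = p.auth_id.
- auth_id=2: no matching p row.
- auth_id=4: 1 matching p row(s), so 1 row(s) emitted.
- auth_id=3: no matching p row.
- 2 p row(s) had no a match → kept, a columns NULL.
After projecting and ordering:
p.auth_id | p.year | a.aname
4 | 2017 | Eve
5 | 2017 | NULL
7 | 2020 | NULL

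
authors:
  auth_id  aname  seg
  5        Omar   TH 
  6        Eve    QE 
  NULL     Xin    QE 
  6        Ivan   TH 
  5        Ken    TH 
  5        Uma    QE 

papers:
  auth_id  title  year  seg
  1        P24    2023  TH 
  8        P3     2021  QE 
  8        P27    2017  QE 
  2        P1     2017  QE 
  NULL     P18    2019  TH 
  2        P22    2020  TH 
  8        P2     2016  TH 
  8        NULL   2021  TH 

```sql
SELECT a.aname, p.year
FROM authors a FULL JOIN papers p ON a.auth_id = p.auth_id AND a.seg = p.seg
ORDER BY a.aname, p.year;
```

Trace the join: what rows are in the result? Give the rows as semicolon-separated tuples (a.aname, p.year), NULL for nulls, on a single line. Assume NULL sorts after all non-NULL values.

FULL OUTER JOIN keeps every row from both sides; unmatched rows get NULL for the other side's columns.
Matching on a.auth_id = p.auth_id AND a.seg = p.seg. A NULL in a compared column never satisfies the condition.
- auth_id=5, seg=TH: no p row matches, row kept with p columns NULL.
- auth_id=6, seg=QE: no p row matches, row kept with p columns NULL.
- auth_id=NULL, seg=QE: no p row matches, row kept with p columns NULL.
- auth_id=6, seg=TH: no p row matches, row kept with p columns NULL.
- auth_id=5, seg=TH: no p row matches, row kept with p columns NULL.
- auth_id=5, seg=QE: no p row matches, row kept with p columns NULL.
- 8 row(s) from p found no a partner → padded with NULL.

(Eve, NULL); (Ivan, NULL); (Ken, NULL); (Omar, NULL); (Uma, NULL); (Xin, NULL); (NULL, 2016); (NULL, 2017); (NULL, 2017); (NULL, 2019); (NULL, 2020); (NULL, 2021); (NULL, 2021); (NULL, 2023)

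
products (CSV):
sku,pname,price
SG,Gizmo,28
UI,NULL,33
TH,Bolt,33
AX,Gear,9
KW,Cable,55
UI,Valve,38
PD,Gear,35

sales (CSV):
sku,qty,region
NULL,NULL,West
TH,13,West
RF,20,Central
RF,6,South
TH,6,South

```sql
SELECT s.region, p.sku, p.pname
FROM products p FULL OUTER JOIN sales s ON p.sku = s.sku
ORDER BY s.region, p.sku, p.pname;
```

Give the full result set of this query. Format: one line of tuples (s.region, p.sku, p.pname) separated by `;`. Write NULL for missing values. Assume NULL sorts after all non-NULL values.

(Central, NULL, NULL); (South, TH, Bolt); (South, NULL, NULL); (West, TH, Bolt); (West, NULL, NULL); (NULL, AX, Gear); (NULL, KW, Cable); (NULL, PD, Gear); (NULL, SG, Gizmo); (NULL, UI, Valve); (NULL, UI, NULL)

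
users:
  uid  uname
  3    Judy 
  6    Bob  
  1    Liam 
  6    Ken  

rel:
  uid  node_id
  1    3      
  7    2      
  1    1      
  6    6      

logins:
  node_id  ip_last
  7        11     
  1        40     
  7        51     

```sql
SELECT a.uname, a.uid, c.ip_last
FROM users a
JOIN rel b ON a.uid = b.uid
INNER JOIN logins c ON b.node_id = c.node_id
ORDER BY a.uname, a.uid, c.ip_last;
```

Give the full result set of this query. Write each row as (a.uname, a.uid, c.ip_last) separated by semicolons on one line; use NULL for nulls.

Step 1 — a INNER JOIN b on uid → 4 row(s).
Then INNER JOIN `logins c` on node_id: keep only rows whose b.node_id appears in c.

(Liam, 1, 40)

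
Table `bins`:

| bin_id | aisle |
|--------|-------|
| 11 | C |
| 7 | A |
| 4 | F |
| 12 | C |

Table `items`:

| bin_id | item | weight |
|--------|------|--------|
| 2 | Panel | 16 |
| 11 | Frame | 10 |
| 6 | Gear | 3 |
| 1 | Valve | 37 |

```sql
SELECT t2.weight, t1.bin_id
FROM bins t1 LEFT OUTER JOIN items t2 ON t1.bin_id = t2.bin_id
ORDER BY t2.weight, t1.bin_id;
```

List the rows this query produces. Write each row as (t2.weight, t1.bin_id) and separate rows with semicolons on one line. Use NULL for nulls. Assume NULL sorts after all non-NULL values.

LEFT JOIN keeps every row from `bins`; unmatched rows get NULL for `items`'s columns.
Matching on t1.bin_id = t2.bin_id.
Matched pairs: 1; unmatched t1 rows kept: 3.

(10, 11); (NULL, 4); (NULL, 7); (NULL, 12)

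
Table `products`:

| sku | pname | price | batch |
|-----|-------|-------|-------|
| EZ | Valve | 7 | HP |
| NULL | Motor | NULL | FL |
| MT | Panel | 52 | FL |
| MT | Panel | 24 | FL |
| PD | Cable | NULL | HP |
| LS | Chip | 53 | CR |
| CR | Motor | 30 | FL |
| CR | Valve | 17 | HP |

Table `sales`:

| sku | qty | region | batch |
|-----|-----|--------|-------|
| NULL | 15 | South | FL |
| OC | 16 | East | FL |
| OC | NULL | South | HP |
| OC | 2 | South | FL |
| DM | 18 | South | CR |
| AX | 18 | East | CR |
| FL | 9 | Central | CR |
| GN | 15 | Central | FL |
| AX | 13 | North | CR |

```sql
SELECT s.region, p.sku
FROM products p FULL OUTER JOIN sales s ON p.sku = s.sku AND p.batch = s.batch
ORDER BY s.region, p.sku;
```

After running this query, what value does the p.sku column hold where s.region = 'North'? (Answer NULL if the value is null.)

NULL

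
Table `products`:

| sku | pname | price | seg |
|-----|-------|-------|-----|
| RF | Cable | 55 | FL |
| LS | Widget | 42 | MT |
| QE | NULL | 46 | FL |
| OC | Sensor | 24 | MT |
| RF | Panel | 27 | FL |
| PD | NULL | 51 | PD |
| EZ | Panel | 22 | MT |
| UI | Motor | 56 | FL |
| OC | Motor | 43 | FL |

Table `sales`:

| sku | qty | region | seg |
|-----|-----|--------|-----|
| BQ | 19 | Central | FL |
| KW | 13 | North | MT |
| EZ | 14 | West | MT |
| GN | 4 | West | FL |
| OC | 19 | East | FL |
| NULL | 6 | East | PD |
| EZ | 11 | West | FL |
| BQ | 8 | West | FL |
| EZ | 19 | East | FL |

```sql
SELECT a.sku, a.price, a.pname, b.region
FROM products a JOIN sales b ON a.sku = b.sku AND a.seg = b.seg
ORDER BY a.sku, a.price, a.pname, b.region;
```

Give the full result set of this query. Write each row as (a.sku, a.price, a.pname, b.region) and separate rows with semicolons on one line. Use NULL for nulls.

INNER JOIN keeps only pairs where the ON condition holds.
Matching on a.sku = b.sku AND a.seg = b.seg. A NULL in a compared column never satisfies the condition.
- a[0] sku=RF, seg=FL → no match; dropped.
- a[1] sku=LS, seg=MT → no match; dropped.
- a[2] sku=QE, seg=FL → no match; dropped.
- a[3] sku=OC, seg=MT → no match; dropped.
- a[4] sku=RF, seg=FL → no match; dropped.
- a[5] sku=PD, seg=PD → no match; dropped.
- a[6] sku=EZ, seg=MT → 1 match(es) in b → 1 row(s).
- a[7] sku=UI, seg=FL → no match; dropped.
- a[8] sku=OC, seg=FL → 1 match(es) in b → 1 row(s).
After projecting and ordering:
a.sku | a.price | a.pname | b.region
EZ | 22 | Panel | West
OC | 43 | Motor | East

(EZ, 22, Panel, West); (OC, 43, Motor, East)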